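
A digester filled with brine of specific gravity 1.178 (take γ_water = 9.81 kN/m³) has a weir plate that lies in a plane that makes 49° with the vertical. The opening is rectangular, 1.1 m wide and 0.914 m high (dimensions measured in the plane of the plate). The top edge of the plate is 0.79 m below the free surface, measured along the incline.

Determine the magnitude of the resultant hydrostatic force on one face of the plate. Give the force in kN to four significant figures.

γ = 1.178 × 9.81 = 11.55618 kN/m³.
The plate makes 49° with the vertical, i.e. θ = 90° − 49° = 41° to the horizontal. Measuring y along the incline from the free-surface line, vertical depth h = y·sinθ with sinθ = 0.656059.
The centroid lies 0.914/2 = 0.457 m below the top edge, so y_c = 0.79 + 0.457 = 1.247 m and h_c = 1.247 × 0.656059 = 0.818106 m.
A = 1.1 × 0.914 = 1.0054 m².
Resultant F = γ·h_c·A = 11.55618 × 0.818106 × 1.0054 = 9.50523 kN.

F ≈ 9.505 kN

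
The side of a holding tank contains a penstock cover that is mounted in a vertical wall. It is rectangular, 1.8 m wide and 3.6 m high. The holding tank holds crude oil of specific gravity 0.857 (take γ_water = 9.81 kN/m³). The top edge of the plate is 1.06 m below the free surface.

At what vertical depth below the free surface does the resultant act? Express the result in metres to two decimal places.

γ = 0.857 × 9.81 = 8.40717 kN/m³.
The centroid lies 3.6/2 = 1.8 m below the top edge, so the centroid depth is h_c = 1.06 + 1.8 = 2.86 m.
A = 1.8 × 3.6 = 6.48 m².
Resultant F = γ·h_c·A = 8.40717 × 2.86 × 6.48 = 155.808 kN.
I_c = b·h³/12 = 1.8 × 3.6³/12 = 6.9984 m⁴.
Centre of pressure: y_p = y_c + I_c/(y_c·A) = 2.86 + 6.9984/(2.86 × 6.48) = 2.86 + 0.377622 = 3.23762 m along the plane.

h_p = 3.24 m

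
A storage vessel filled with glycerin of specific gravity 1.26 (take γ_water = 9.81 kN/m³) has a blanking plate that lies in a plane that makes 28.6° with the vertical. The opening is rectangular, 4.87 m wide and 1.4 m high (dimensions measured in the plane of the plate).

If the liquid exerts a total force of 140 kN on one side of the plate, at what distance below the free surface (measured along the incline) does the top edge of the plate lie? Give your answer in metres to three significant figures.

γ = 1.26 × 9.81 = 12.3606 kN/m³.
A = 4.87 × 1.4 = 6.818 m².
From F = γ·h_c·A, the centroid depth is h_c = 140/(12.3606 × 6.818) = 1.66124 m.
The plate makes 28.6° with the vertical, i.e. θ = 90° − 28.6° = 61.4° to the horizontal. Measuring y along the incline from the free-surface line, vertical depth h = y·sinθ with sinθ = 0.877983.
Along the incline, y_c = h_c/sinθ = 1.66124/0.877983 = 1.89211 m.
The centroid lies 1.4/2 = 0.7 m below the top edge, so the top edge sits at y_top = 1.89211 − 0.7 = 1.19211 m along the incline.

y_top ≈ 1.19 m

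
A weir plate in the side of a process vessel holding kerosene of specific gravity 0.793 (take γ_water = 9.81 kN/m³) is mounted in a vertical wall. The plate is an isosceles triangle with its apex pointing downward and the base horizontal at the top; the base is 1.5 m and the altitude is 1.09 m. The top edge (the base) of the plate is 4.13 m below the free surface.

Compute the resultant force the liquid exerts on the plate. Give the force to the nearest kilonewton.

F ≈ 29 kN

γ = 0.793 × 9.81 = 7.77933 kN/m³.
With the apex down, the centroid sits h/3 = 1.09/3 = 0.363333 m below the base (the top edge), so the centroid depth is h_c = 4.13 + 0.363333 = 4.49333 m.
A = ½ × 1.5 × 1.09 = 0.8175 m².
Resultant F = γ·h_c·A = 7.77933 × 4.49333 × 0.8175 = 28.5758 kN.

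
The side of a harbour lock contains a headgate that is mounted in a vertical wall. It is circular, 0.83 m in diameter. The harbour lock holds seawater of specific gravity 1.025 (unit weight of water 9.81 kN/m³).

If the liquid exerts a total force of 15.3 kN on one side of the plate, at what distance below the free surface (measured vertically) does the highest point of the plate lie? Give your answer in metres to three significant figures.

d_top ≈ 2.40 m

γ = 1.025 × 9.81 = 10.05525 kN/m³.
A = π(0.415)² = 0.541061 m².
From F = γ·h_c·A, the centroid depth is h_c = 15.3/(10.05525 × 0.541061) = 2.81224 m.
The centroid is at the centre, 0.415 m below the top of the plate, so the highest point sits at h_top = 2.81224 − 0.415 = 2.39724 m below the surface.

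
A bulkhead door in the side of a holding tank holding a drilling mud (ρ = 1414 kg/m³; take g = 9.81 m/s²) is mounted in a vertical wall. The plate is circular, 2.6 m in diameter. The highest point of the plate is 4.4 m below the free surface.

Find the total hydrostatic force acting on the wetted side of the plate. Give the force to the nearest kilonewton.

γ = ρg = 1414 × 9.81 / 1000 = 13.87134 kN/m³.
The centroid is at the centre, 1.3 m below the top of the plate, so the centroid depth is h_c = 4.4 + 1.3 = 5.7 m.
A = π(1.3)² = 5.30929 m².
Resultant F = γ·h_c·A = 13.87134 × 5.7 × 5.30929 = 419.788 kN.

F ≈ 420 kN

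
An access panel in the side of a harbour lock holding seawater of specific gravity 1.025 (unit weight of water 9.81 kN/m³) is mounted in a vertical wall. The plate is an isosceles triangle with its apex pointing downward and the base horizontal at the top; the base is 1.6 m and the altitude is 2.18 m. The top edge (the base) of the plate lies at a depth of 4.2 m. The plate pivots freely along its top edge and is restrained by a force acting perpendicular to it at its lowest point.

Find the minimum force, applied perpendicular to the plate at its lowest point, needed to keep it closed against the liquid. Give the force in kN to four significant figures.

γ = 1.025 × 9.81 = 10.05525 kN/m³.
With the apex down, the centroid sits h/3 = 2.18/3 = 0.726667 m below the base (the top edge), so the centroid depth is h_c = 4.2 + 0.726667 = 4.92667 m.
A = ½ × 1.6 × 2.18 = 1.744 m².
Resultant F = γ·h_c·A = 10.05525 × 4.92667 × 1.744 = 86.3958 kN.
I_c = b·h³/36 = 1.6 × 2.18³/36 = 0.460455 m⁴.
Centre of pressure: y_p = y_c + I_c/(y_c·A) = 4.92667 + 0.460455/(4.92667 × 1.744) = 4.92667 + 0.0535904 = 4.98026 m along the plane.
The resultant acts 0.726667 + 0.0535904 = 0.780257 m (along the plate) below the hinge at the top edge, so the moment about the hinge is M = F × 0.780257 = 86.3958 × 0.780257 = 67.4109 kN·m.
A normal force at the bottom, 2.18 m from the hinge, must supply this moment: P = 67.4109/2.18 = 30.9224 kN.

P ≈ 30.92 kN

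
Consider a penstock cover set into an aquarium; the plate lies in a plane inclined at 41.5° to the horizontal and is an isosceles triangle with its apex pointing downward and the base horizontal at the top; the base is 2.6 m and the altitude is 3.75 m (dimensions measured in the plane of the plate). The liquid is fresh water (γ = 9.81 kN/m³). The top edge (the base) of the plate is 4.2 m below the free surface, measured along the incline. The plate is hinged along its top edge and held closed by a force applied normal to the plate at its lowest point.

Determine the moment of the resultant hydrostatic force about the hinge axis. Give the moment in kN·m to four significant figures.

M ≈ 240.6 kN·m

γ = 9.81 kN/m³.
Let θ = 41.5° be the plate's angle to the horizontal; measure y along the incline from where the plane meets the free surface. Vertical depth h = y·sinθ with sinθ = 0.662620.
With the apex down, the centroid sits h/3 = 3.75/3 = 1.25 m below the base (the top edge), so y_c = 4.2 + 1.25 = 5.45 m and h_c = 5.45 × 0.662620 = 3.61128 m.
A = ½ × 2.6 × 3.75 = 4.875 m².
Resultant F = γ·h_c·A = 9.81 × 3.61128 × 4.875 = 172.705 kN.
I_c = b·h³/36 = 2.6 × 3.75³/36 = 3.80859 m⁴.
Centre of pressure: y_p = y_c + I_c/(y_c·A) = 5.45 + 3.80859/(5.45 × 4.875) = 5.45 + 0.143348 = 5.59335 m along the plane.
The resultant acts 1.25 + 0.143348 = 1.39335 m (along the plate) below the hinge at the top edge, so the moment about the hinge is M = F × 1.39335 = 172.705 × 1.39335 = 240.639 kN·m.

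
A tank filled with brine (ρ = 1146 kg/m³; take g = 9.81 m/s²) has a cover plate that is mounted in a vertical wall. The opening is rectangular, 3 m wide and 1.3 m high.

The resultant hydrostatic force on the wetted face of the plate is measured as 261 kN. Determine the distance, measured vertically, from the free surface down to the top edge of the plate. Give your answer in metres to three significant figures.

γ = ρg = 1146 × 9.81 / 1000 = 11.24226 kN/m³.
A = 3 × 1.3 = 3.9 m².
From F = γ·h_c·A, the centroid depth is h_c = 261/(11.24226 × 3.9) = 5.95281 m.
The centroid lies 1.3/2 = 0.65 m below the top edge, so the top edge sits at h_top = 5.95281 − 0.65 = 5.30281 m below the surface.

d_top ≈ 5.30 m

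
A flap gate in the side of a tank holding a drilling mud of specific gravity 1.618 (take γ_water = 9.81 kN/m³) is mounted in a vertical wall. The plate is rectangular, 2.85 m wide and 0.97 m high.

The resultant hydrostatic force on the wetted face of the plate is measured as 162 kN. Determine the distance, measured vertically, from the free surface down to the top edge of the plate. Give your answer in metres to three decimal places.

d_top ≈ 3.207 m

γ = 1.618 × 9.81 = 15.87258 kN/m³.
A = 2.85 × 0.97 = 2.7645 m².
From F = γ·h_c·A, the centroid depth is h_c = 162/(15.87258 × 2.7645) = 3.69191 m.
The centroid lies 0.97/2 = 0.485 m below the top edge, so the top edge sits at h_top = 3.69191 − 0.485 = 3.20691 m below the surface.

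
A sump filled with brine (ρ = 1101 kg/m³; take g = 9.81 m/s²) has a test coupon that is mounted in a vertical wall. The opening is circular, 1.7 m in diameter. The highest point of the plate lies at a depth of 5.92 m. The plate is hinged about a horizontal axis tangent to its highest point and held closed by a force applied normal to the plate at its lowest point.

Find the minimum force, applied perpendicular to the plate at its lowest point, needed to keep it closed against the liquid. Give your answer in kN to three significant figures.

γ = ρg = 1101 × 9.81 / 1000 = 10.80081 kN/m³.
The centroid is at the centre, 0.85 m below the top of the plate, so the centroid depth is h_c = 5.92 + 0.85 = 6.77 m.
A = π(0.85)² = 2.2698 m².
Resultant F = γ·h_c·A = 10.80081 × 6.77 × 2.2698 = 165.971 kN.
I_c = πr⁴/4 = π × 0.85⁴/4 = 0.409983 m⁴.
Centre of pressure: y_p = y_c + I_c/(y_c·A) = 6.77 + 0.409983/(6.77 × 2.2698) = 6.77 + 0.0266802 = 6.79668 m along the plane.
The resultant acts 0.85 + 0.0266802 = 0.87668 m (along the plate) below the hinge at the top edge, so the moment about the hinge is M = F × 0.87668 = 165.971 × 0.87668 = 145.503 kN·m.
A normal force at the bottom, 1.7 m from the hinge, must supply this moment: P = 145.503/1.7 = 85.59 kN.

P ≈ 85.6 kN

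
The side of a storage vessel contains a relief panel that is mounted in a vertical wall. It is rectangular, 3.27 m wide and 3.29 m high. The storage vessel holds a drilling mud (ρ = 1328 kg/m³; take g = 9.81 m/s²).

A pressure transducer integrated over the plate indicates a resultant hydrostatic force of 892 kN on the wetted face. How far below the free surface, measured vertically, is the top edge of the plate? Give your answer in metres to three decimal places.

d_top ≈ 4.719 m

γ = ρg = 1328 × 9.81 / 1000 = 13.02768 kN/m³.
A = 3.27 × 3.29 = 10.7583 m².
From F = γ·h_c·A, the centroid depth is h_c = 892/(13.02768 × 10.7583) = 6.36435 m.
The centroid lies 3.29/2 = 1.645 m below the top edge, so the top edge sits at h_top = 6.36435 − 1.645 = 4.71935 m below the surface.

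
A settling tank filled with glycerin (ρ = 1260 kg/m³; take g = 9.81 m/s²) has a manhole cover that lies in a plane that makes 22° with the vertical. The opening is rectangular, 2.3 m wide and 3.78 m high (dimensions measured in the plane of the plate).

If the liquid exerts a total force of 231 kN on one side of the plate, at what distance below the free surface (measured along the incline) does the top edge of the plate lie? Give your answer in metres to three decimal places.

γ = ρg = 1260 × 9.81 / 1000 = 12.3606 kN/m³.
A = 2.3 × 3.78 = 8.694 m².
From F = γ·h_c·A, the centroid depth is h_c = 231/(12.3606 × 8.694) = 2.14958 m.
The plate makes 22° with the vertical, i.e. θ = 90° − 22° = 68° to the horizontal. Measuring y along the incline from the free-surface line, vertical depth h = y·sinθ with sinθ = 0.927184.
Along the incline, y_c = h_c/sinθ = 2.14958/0.927184 = 2.3184 m.
The centroid lies 3.78/2 = 1.89 m below the top edge, so the top edge sits at y_top = 2.3184 − 1.89 = 0.4284 m along the incline.

y_top ≈ 0.428 m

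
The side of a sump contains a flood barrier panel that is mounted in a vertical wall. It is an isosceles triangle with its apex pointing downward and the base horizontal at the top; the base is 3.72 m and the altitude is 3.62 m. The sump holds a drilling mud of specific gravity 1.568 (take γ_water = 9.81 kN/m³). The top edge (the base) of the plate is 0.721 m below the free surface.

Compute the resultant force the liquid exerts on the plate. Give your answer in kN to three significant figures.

F ≈ 200 kN

γ = 1.568 × 9.81 = 15.38208 kN/m³.
With the apex down, the centroid sits h/3 = 3.62/3 = 1.20667 m below the base (the top edge), so the centroid depth is h_c = 0.721 + 1.20667 = 1.92767 m.
A = ½ × 3.72 × 3.62 = 6.7332 m².
Resultant F = γ·h_c·A = 15.38208 × 1.92767 × 6.7332 = 199.65 kN.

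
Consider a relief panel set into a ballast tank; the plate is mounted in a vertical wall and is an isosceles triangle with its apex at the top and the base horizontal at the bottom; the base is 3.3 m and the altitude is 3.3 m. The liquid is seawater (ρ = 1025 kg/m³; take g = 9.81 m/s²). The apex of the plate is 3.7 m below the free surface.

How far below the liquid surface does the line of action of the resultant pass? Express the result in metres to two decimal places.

h_p = 6.00 m

γ = ρg = 1025 × 9.81 / 1000 = 10.05525 kN/m³.
With the apex up, the centroid sits 2h/3 = 2 × 3.3/3 = 2.2 m below the apex, so the centroid depth is h_c = 3.7 + 2.2 = 5.9 m.
A = ½ × 3.3 × 3.3 = 5.445 m².
Resultant F = γ·h_c·A = 10.05525 × 5.9 × 5.445 = 323.03 kN.
I_c = b·h³/36 = 3.3 × 3.3³/36 = 3.29422 m⁴.
Centre of pressure: y_p = y_c + I_c/(y_c·A) = 5.9 + 3.29422/(5.9 × 5.445) = 5.9 + 0.102542 = 6.00254 m along the plane.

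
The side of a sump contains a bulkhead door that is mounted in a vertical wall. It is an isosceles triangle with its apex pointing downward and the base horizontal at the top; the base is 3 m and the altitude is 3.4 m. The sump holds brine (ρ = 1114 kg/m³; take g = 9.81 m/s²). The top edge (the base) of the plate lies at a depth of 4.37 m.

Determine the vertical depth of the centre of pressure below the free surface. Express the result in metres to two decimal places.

γ = ρg = 1114 × 9.81 / 1000 = 10.92834 kN/m³.
With the apex down, the centroid sits h/3 = 3.4/3 = 1.13333 m below the base (the top edge), so the centroid depth is h_c = 4.37 + 1.13333 = 5.50333 m.
A = ½ × 3 × 3.4 = 5.1 m².
Resultant F = γ·h_c·A = 10.92834 × 5.50333 × 5.1 = 306.726 kN.
I_c = b·h³/36 = 3 × 3.4³/36 = 3.27533 m⁴.
Centre of pressure: y_p = y_c + I_c/(y_c·A) = 5.50333 + 3.27533/(5.50333 × 5.1) = 5.50333 + 0.116697 = 5.62003 m along the plane.

h_p = 5.62 m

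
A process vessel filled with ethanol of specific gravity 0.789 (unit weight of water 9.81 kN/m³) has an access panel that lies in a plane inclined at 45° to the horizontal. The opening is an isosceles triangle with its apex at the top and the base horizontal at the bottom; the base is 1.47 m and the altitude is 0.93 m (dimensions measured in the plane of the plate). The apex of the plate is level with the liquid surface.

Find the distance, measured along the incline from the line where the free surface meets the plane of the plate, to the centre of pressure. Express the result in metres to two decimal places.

γ = 0.789 × 9.81 = 7.74009 kN/m³.
Let θ = 45° be the plate's angle to the horizontal; measure y along the incline from where the plane meets the free surface. Vertical depth h = y·sinθ with sinθ = 0.707107.
With the apex up, the centroid sits 2h/3 = 2 × 0.93/3 = 0.62 m below the apex, so y_c = 0.62 m and h_c = 0.62 × 0.707107 = 0.438406 m.
A = ½ × 1.47 × 0.93 = 0.68355 m².
Resultant F = γ·h_c·A = 7.74009 × 0.438406 × 0.68355 = 2.31949 kN.
I_c = b·h³/36 = 1.47 × 0.93³/36 = 0.0328446 m⁴.
Centre of pressure: y_p = y_c + I_c/(y_c·A) = 0.62 + 0.0328446/(0.62 × 0.68355) = 0.62 + 0.0775001 = 0.6975 m along the plane.

y_p = 0.70 m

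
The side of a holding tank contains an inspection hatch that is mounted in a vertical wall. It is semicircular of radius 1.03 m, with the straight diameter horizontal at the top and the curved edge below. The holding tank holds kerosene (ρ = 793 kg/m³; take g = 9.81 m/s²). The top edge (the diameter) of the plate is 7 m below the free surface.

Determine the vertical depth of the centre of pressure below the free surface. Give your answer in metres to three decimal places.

h_p = 7.447 m

γ = ρg = 793 × 9.81 / 1000 = 7.77933 kN/m³.
The centroid of a semicircle lies 4r/(3π) = 0.437146 m from the diameter, here below the top edge, so the centroid depth is h_c = 7 + 0.437146 = 7.43715 m.
A = πr²/2 = π × 1.03²/2 = 1.66646 m².
Resultant F = γ·h_c·A = 7.77933 × 7.43715 × 1.66646 = 96.4148 kN.
I_c = (π/8 − 8/(9π))·r⁴ = 0.109757 × 1.03⁴ = 0.123532 m⁴.
Centre of pressure: y_p = y_c + I_c/(y_c·A) = 7.43715 + 0.123532/(7.43715 × 1.66646) = 7.43715 + 0.00996731 = 7.44712 m along the plane.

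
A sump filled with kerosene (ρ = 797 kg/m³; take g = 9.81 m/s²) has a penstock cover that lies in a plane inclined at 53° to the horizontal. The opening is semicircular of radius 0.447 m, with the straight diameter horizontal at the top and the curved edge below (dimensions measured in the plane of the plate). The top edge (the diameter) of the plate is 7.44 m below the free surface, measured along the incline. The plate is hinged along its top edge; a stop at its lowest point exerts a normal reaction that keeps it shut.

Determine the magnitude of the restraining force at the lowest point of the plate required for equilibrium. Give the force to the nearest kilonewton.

P ≈ 6 kN

γ = ρg = 797 × 9.81 / 1000 = 7.81857 kN/m³.
Let θ = 53° be the plate's angle to the horizontal; measure y along the incline from where the plane meets the free surface. Vertical depth h = y·sinθ with sinθ = 0.798636.
The centroid of a semicircle lies 4r/(3π) = 0.189713 m from the diameter, here below the top edge, so y_c = 7.44 + 0.189713 = 7.62971 m and h_c = 7.62971 × 0.798636 = 6.09336 m.
A = πr²/2 = π × 0.447²/2 = 0.313859 m².
Resultant F = γ·h_c·A = 7.81857 × 6.09336 × 0.313859 = 14.9527 kN.
I_c = (π/8 − 8/(9π))·r⁴ = 0.109757 × 0.447⁴ = 0.0043819 m⁴.
Centre of pressure: y_p = y_c + I_c/(y_c·A) = 7.62971 + 0.0043819/(7.62971 × 0.313859) = 7.62971 + 0.00182987 = 7.63154 m along the plane.
The resultant acts 0.189713 + 0.00182987 = 0.191543 m (along the plate) below the hinge at the top edge, so the moment about the hinge is M = F × 0.191543 = 14.9527 × 0.191543 = 2.86409 kN·m.
A normal force at the bottom, 0.447 m from the hinge, must supply this moment: P = 2.86409/0.447 = 6.40736 kN.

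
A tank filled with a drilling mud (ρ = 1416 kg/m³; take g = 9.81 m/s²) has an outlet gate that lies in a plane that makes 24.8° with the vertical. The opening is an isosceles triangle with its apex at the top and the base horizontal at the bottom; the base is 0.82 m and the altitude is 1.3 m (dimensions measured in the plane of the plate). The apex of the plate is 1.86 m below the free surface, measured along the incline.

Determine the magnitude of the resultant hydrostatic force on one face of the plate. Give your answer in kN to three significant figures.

F ≈ 18.3 kN

γ = ρg = 1416 × 9.81 / 1000 = 13.89096 kN/m³.
The plate makes 24.8° with the vertical, i.e. θ = 90° − 24.8° = 65.2° to the horizontal. Measuring y along the incline from the free-surface line, vertical depth h = y·sinθ with sinθ = 0.907777.
With the apex up, the centroid sits 2h/3 = 2 × 1.3/3 = 0.866667 m below the apex, so y_c = 1.86 + 0.866667 = 2.72667 m and h_c = 2.72667 × 0.907777 = 2.47521 m.
A = ½ × 0.82 × 1.3 = 0.533 m².
Resultant F = γ·h_c·A = 13.89096 × 2.47521 × 0.533 = 18.3262 kN.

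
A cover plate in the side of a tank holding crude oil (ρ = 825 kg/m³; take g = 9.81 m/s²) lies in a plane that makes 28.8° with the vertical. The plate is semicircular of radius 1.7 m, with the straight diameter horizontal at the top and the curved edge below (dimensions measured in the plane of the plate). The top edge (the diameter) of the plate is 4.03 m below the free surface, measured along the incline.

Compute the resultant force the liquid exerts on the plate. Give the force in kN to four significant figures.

γ = ρg = 825 × 9.81 / 1000 = 8.09325 kN/m³.
The plate makes 28.8° with the vertical, i.e. θ = 90° − 28.8° = 61.2° to the horizontal. Measuring y along the incline from the free-surface line, vertical depth h = y·sinθ with sinθ = 0.876307.
The centroid of a semicircle lies 4r/(3π) = 0.721502 m from the diameter, here below the top edge, so y_c = 4.03 + 0.721502 = 4.7515 m and h_c = 4.7515 × 0.876307 = 4.16377 m.
A = πr²/2 = π × 1.7²/2 = 4.5396 m².
Resultant F = γ·h_c·A = 8.09325 × 4.16377 × 4.5396 = 152.977 kN.

F ≈ 153.0 kN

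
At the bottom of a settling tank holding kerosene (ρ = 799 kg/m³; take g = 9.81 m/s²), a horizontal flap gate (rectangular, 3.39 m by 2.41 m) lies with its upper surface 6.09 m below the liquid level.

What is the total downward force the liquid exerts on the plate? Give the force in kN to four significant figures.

γ = ρg = 799 × 9.81 / 1000 = 7.83819 kN/m³.
The plate is horizontal, so pressure is uniform at p = γ·h = 7.83819 × 6.09 = 47.7346 kN/m².
A = 3.39 × 2.41 = 8.1699 m².
F = p·A = 47.7346 × 8.1699 = 389.987 kN.

F ≈ 390.0 kN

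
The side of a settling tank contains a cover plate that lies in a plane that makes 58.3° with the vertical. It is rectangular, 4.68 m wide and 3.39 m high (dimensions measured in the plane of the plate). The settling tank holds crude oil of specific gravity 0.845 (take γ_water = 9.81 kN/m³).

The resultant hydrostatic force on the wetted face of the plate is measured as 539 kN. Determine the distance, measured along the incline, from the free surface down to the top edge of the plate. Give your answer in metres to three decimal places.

y_top ≈ 6.105 m

γ = 0.845 × 9.81 = 8.28945 kN/m³.
A = 4.68 × 3.39 = 15.8652 m².
From F = γ·h_c·A, the centroid depth is h_c = 539/(8.28945 × 15.8652) = 4.09843 m.
The plate makes 58.3° with the vertical, i.e. θ = 90° − 58.3° = 31.7° to the horizontal. Measuring y along the incline from the free-surface line, vertical depth h = y·sinθ with sinθ = 0.525472.
Along the incline, y_c = h_c/sinθ = 4.09843/0.525472 = 7.79952 m.
The centroid lies 3.39/2 = 1.695 m below the top edge, so the top edge sits at y_top = 7.79952 − 1.695 = 6.10452 m along the incline.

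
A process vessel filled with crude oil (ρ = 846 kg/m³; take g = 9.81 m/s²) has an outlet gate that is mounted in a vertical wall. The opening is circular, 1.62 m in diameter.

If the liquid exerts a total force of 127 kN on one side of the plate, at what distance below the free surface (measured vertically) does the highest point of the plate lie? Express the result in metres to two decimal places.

d_top ≈ 6.61 m

γ = ρg = 846 × 9.81 / 1000 = 8.29926 kN/m³.
A = π(0.81)² = 2.0612 m².
From F = γ·h_c·A, the centroid depth is h_c = 127/(8.29926 × 2.0612) = 7.42411 m.
The centroid is at the centre, 0.81 m below the top of the plate, so the highest point sits at h_top = 7.42411 − 0.81 = 6.61411 m below the surface.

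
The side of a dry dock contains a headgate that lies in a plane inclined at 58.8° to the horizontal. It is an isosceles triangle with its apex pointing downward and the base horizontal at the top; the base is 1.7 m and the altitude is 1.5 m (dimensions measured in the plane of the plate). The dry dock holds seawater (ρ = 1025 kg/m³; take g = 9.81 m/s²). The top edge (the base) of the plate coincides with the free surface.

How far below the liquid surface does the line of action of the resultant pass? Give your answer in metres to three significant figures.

γ = ρg = 1025 × 9.81 / 1000 = 10.05525 kN/m³.
Let θ = 58.8° be the plate's angle to the horizontal; measure y along the incline from where the plane meets the free surface. Vertical depth h = y·sinθ with sinθ = 0.855364.
With the apex down, the centroid sits h/3 = 1.5/3 = 0.5 m below the base (the top edge), so y_c = 0.5 m and h_c = 0.5 × 0.855364 = 0.427682 m.
A = ½ × 1.7 × 1.5 = 1.275 m².
Resultant F = γ·h_c·A = 10.05525 × 0.427682 × 1.275 = 5.48307 kN.
I_c = b·h³/36 = 1.7 × 1.5³/36 = 0.159375 m⁴.
Centre of pressure: y_p = y_c + I_c/(y_c·A) = 0.5 + 0.159375/(0.5 × 1.275) = 0.5 + 0.25 = 0.75 m along the plane.
Vertically, h_p = y_p·sinθ = 0.75 × 0.855364 = 0.641523 m.

h_p = 0.642 m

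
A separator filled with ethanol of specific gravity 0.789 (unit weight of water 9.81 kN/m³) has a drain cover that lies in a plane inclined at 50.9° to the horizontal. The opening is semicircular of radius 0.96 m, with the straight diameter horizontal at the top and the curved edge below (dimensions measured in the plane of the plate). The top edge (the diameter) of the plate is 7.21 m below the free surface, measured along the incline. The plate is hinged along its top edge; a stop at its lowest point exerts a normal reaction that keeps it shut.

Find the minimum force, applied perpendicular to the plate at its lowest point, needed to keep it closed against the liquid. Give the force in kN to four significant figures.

γ = 0.789 × 9.81 = 7.74009 kN/m³.
Let θ = 50.9° be the plate's angle to the horizontal; measure y along the incline from where the plane meets the free surface. Vertical depth h = y·sinθ with sinθ = 0.776046.
The centroid of a semicircle lies 4r/(3π) = 0.407437 m from the diameter, here below the top edge, so y_c = 7.21 + 0.407437 = 7.61744 m and h_c = 7.61744 × 0.776046 = 5.91148 m.
A = πr²/2 = π × 0.96²/2 = 1.44765 m².
Resultant F = γ·h_c·A = 7.74009 × 5.91148 × 1.44765 = 66.2378 kN.
I_c = (π/8 − 8/(9π))·r⁴ = 0.109757 × 0.96⁴ = 0.0932217 m⁴.
Centre of pressure: y_p = y_c + I_c/(y_c·A) = 7.61744 + 0.0932217/(7.61744 × 1.44765) = 7.61744 + 0.00845365 = 7.62589 m along the plane.
The resultant acts 0.407437 + 0.00845365 = 0.415891 m (along the plate) below the hinge at the top edge, so the moment about the hinge is M = F × 0.415891 = 66.2378 × 0.415891 = 27.5477 kN·m.
A normal force at the bottom, 0.96 m from the hinge, must supply this moment: P = 27.5477/0.96 = 28.6955 kN.

P ≈ 28.70 kN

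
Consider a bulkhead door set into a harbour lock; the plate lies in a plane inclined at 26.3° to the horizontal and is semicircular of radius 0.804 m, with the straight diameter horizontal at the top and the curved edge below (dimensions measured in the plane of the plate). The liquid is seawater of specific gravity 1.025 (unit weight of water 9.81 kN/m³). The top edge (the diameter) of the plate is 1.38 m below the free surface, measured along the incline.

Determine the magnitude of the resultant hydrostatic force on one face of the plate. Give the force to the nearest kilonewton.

γ = 1.025 × 9.81 = 10.05525 kN/m³.
Let θ = 26.3° be the plate's angle to the horizontal; measure y along the incline from where the plane meets the free surface. Vertical depth h = y·sinθ with sinθ = 0.443071.
The centroid of a semicircle lies 4r/(3π) = 0.341228 m from the diameter, here below the top edge, so y_c = 1.38 + 0.341228 = 1.72123 m and h_c = 1.72123 × 0.443071 = 0.762627 m.
A = πr²/2 = π × 0.804²/2 = 1.01539 m².
Resultant F = γ·h_c·A = 10.05525 × 0.762627 × 1.01539 = 7.78642 kN.

F ≈ 8 kN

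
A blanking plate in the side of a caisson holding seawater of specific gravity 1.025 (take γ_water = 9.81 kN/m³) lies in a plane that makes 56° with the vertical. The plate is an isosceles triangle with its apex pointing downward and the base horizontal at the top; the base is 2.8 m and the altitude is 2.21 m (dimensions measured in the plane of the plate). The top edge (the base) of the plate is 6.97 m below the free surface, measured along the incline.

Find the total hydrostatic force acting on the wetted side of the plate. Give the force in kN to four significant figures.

γ = 1.025 × 9.81 = 10.05525 kN/m³.
The plate makes 56° with the vertical, i.e. θ = 90° − 56° = 34° to the horizontal. Measuring y along the incline from the free-surface line, vertical depth h = y·sinθ with sinθ = 0.559193.
With the apex down, the centroid sits h/3 = 2.21/3 = 0.736667 m below the base (the top edge), so y_c = 6.97 + 0.736667 = 7.70667 m and h_c = 7.70667 × 0.559193 = 4.30952 m.
A = ½ × 2.8 × 2.21 = 3.094 m².
Resultant F = γ·h_c·A = 10.05525 × 4.30952 × 3.094 = 134.073 kN.

F ≈ 134.1 kN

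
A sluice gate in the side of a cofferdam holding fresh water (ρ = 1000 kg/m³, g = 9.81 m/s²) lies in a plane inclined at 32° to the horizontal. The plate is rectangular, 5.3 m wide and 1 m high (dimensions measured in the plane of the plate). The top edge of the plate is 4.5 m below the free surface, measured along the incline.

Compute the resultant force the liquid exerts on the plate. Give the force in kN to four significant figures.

F ≈ 137.8 kN

γ = ρg = 1000 × 9.81 = 9810 N/m³ = 9.81 kN/m³.
Let θ = 32° be the plate's angle to the horizontal; measure y along the incline from where the plane meets the free surface. Vertical depth h = y·sinθ with sinθ = 0.529919.
The centroid lies 1/2 = 0.5 m below the top edge, so y_c = 4.5 + 0.5 = 5 m and h_c = 5 × 0.529919 = 2.6496 m.
A = 5.3 × 1 = 5.3 m².
Resultant F = γ·h_c·A = 9.81 × 2.6496 × 5.3 = 137.761 kN.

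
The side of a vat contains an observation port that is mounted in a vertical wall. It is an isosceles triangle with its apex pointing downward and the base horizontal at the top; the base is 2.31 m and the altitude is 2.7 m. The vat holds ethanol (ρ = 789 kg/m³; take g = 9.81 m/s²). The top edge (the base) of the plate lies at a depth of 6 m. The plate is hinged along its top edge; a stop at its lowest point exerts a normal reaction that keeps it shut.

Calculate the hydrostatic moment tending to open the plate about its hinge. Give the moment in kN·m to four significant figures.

γ = ρg = 789 × 9.81 / 1000 = 7.74009 kN/m³.
With the apex down, the centroid sits h/3 = 2.7/3 = 0.9 m below the base (the top edge), so the centroid depth is h_c = 6 + 0.9 = 6.9 m.
A = ½ × 2.31 × 2.7 = 3.1185 m².
Resultant F = γ·h_c·A = 7.74009 × 6.9 × 3.1185 = 166.549 kN.
I_c = b·h³/36 = 2.31 × 2.7³/36 = 1.26299 m⁴.
Centre of pressure: y_p = y_c + I_c/(y_c·A) = 6.9 + 1.26299/(6.9 × 3.1185) = 6.9 + 0.0586955 = 6.9587 m along the plane.
The resultant acts 0.9 + 0.0586955 = 0.958696 m (along the plate) below the hinge at the top edge, so the moment about the hinge is M = F × 0.958696 = 166.549 × 0.958696 = 159.67 kN·m.

M ≈ 159.7 kN·m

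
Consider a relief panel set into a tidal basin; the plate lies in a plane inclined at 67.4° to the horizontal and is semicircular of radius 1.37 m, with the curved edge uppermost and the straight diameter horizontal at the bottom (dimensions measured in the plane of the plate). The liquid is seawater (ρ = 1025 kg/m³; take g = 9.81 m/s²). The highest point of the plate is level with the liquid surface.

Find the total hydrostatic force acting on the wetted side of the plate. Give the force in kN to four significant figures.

γ = ρg = 1025 × 9.81 / 1000 = 10.05525 kN/m³.
Let θ = 67.4° be the plate's angle to the horizontal; measure y along the incline from where the plane meets the free surface. Vertical depth h = y·sinθ with sinθ = 0.923210.
The centroid lies 4r/(3π) = 0.581446 m above the diameter, so r − 4r/(3π) = 1.37 − 0.581446 = 0.788554 m below the topmost point, so y_c = 0.788554 m and h_c = 0.788554 × 0.923210 = 0.728001 m.
A = πr²/2 = π × 1.37²/2 = 2.94823 m².
Resultant F = γ·h_c·A = 10.05525 × 0.728001 × 2.94823 = 21.5817 kN.

F ≈ 21.58 kN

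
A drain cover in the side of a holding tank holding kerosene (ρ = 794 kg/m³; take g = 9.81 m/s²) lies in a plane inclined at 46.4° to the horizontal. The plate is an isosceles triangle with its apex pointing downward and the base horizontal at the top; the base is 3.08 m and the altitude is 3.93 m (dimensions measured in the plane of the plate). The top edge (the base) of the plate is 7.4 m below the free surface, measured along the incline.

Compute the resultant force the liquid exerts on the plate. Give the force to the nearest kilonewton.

F ≈ 297 kN

γ = ρg = 794 × 9.81 / 1000 = 7.78914 kN/m³.
Let θ = 46.4° be the plate's angle to the horizontal; measure y along the incline from where the plane meets the free surface. Vertical depth h = y·sinθ with sinθ = 0.724172.
With the apex down, the centroid sits h/3 = 3.93/3 = 1.31 m below the base (the top edge), so y_c = 7.4 + 1.31 = 8.71 m and h_c = 8.71 × 0.724172 = 6.30754 m.
A = ½ × 3.08 × 3.93 = 6.0522 m².
Resultant F = γ·h_c·A = 7.78914 × 6.30754 × 6.0522 = 297.346 kN.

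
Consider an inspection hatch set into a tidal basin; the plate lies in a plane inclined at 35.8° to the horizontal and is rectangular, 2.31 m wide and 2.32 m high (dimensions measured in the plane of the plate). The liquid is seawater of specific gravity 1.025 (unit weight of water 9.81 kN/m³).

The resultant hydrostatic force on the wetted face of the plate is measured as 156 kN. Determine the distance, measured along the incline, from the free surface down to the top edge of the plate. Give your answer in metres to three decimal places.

y_top ≈ 3.789 m

γ = 1.025 × 9.81 = 10.05525 kN/m³.
A = 2.31 × 2.32 = 5.3592 m².
From F = γ·h_c·A, the centroid depth is h_c = 156/(10.05525 × 5.3592) = 2.89489 m.
Let θ = 35.8° be the plate's angle to the horizontal; measure y along the incline from where the plane meets the free surface. Vertical depth h = y·sinθ with sinθ = 0.584958.
Along the incline, y_c = h_c/sinθ = 2.89489/0.584958 = 4.94889 m.
The centroid lies 2.32/2 = 1.16 m below the top edge, so the top edge sits at y_top = 4.94889 − 1.16 = 3.78889 m along the incline.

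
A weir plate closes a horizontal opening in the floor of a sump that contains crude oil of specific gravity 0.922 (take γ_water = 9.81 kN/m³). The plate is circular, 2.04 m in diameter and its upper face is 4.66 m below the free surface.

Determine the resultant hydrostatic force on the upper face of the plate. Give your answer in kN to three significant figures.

γ = 0.922 × 9.81 = 9.04482 kN/m³.
The plate is horizontal, so pressure is uniform at p = γ·h = 9.04482 × 4.66 = 42.1489 kN/m².
A = π(1.02)² = 3.26851 m².
F = p·A = 42.1489 × 3.26851 = 137.764 kN.

F ≈ 138 kN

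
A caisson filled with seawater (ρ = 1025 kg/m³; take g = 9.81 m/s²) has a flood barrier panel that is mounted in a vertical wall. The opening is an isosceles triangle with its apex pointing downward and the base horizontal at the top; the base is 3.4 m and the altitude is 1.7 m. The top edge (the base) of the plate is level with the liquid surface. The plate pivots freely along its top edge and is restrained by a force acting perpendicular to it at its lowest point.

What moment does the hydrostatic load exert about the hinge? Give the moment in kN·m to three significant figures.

M ≈ 14.0 kN·m

γ = ρg = 1025 × 9.81 / 1000 = 10.05525 kN/m³.
With the apex down, the centroid sits h/3 = 1.7/3 = 0.566667 m below the base (the top edge), so the centroid depth is h_c = 0.566667 m.
A = ½ × 3.4 × 1.7 = 2.89 m².
Resultant F = γ·h_c·A = 10.05525 × 0.566667 × 2.89 = 16.4672 kN.
I_c = b·h³/36 = 3.4 × 1.7³/36 = 0.464006 m⁴.
Centre of pressure: y_p = y_c + I_c/(y_c·A) = 0.566667 + 0.464006/(0.566667 × 2.89) = 0.566667 + 0.283333 = 0.85 m along the plane.
The resultant acts 0.566667 + 0.283333 = 0.85 m (along the plate) below the hinge at the top edge, so the moment about the hinge is M = F × 0.85 = 16.4672 × 0.85 = 13.9971 kN·m.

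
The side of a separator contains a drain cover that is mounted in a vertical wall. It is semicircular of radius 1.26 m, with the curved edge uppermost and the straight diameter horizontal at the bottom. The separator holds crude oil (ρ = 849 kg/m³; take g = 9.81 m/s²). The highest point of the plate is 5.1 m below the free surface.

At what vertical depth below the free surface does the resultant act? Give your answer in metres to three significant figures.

γ = ρg = 849 × 9.81 / 1000 = 8.32869 kN/m³.
The centroid lies 4r/(3π) = 0.534761 m above the diameter, so r − 4r/(3π) = 1.26 − 0.534761 = 0.725239 m below the topmost point, so the centroid depth is h_c = 5.1 + 0.725239 = 5.82524 m.
A = πr²/2 = π × 1.26²/2 = 2.4938 m².
Resultant F = γ·h_c·A = 8.32869 × 5.82524 × 2.4938 = 120.991 kN.
I_c = (π/8 − 8/(9π))·r⁴ = 0.109757 × 1.26⁴ = 0.27664 m⁴.
Centre of pressure: y_p = y_c + I_c/(y_c·A) = 5.82524 + 0.27664/(5.82524 × 2.4938) = 5.82524 + 0.0190432 = 5.84428 m along the plane.

h_p = 5.84 m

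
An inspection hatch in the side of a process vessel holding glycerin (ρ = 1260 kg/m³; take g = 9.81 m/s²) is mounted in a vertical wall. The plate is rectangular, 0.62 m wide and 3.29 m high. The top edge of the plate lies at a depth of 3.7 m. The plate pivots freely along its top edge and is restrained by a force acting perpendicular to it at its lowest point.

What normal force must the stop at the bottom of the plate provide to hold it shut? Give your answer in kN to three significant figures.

P ≈ 74.3 kN

γ = ρg = 1260 × 9.81 / 1000 = 12.3606 kN/m³.
The centroid lies 3.29/2 = 1.645 m below the top edge, so the centroid depth is h_c = 3.7 + 1.645 = 5.345 m.
A = 0.62 × 3.29 = 2.0398 m².
Resultant F = γ·h_c·A = 12.3606 × 5.345 × 2.0398 = 134.764 kN.
I_c = b·h³/12 = 0.62 × 3.29³/12 = 1.83992 m⁴.
Centre of pressure: y_p = y_c + I_c/(y_c·A) = 5.345 + 1.83992/(5.345 × 2.0398) = 5.345 + 0.168758 = 5.51376 m along the plane.
The resultant acts 1.645 + 0.168758 = 1.81376 m (along the plate) below the hinge at the top edge, so the moment about the hinge is M = F × 1.81376 = 134.764 × 1.81376 = 244.43 kN·m.
A normal force at the bottom, 3.29 m from the hinge, must supply this moment: P = 244.43/3.29 = 74.2948 kN.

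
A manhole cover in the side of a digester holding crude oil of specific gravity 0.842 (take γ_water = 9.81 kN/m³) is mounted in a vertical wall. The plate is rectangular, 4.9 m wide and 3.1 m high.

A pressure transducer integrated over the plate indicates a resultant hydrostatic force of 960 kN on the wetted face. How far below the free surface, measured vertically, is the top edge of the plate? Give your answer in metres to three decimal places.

γ = 0.842 × 9.81 = 8.26002 kN/m³.
A = 4.9 × 3.1 = 15.19 m².
From F = γ·h_c·A, the centroid depth is h_c = 960/(8.26002 × 15.19) = 7.65125 m.
The centroid lies 3.1/2 = 1.55 m below the top edge, so the top edge sits at h_top = 7.65125 − 1.55 = 6.10125 m below the surface.

d_top ≈ 6.101 m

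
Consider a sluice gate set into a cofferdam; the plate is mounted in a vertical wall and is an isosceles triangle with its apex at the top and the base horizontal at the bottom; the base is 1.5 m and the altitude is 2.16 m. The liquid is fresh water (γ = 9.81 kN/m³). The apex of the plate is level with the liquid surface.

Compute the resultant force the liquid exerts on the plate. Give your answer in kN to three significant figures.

F ≈ 22.9 kN

γ = 9.81 kN/m³.
With the apex up, the centroid sits 2h/3 = 2 × 2.16/3 = 1.44 m below the apex, so the centroid depth is h_c = 1.44 m.
A = ½ × 1.5 × 2.16 = 1.62 m².
Resultant F = γ·h_c·A = 9.81 × 1.44 × 1.62 = 22.8848 kN.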